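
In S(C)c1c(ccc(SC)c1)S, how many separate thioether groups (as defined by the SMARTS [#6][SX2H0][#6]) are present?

[#6][SX2H0][#6] is the SMARTS for a thioether: an aliphatic sulfur bridging two carbons with no H on the sulfur.
The molecule carries 2 separate instances of a methylthio ether (-SCH3) meeting every constraint; each maps to a distinct set of atoms, giving 2 matches.

2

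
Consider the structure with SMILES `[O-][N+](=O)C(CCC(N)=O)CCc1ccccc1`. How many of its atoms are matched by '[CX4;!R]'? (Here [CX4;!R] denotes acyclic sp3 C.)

The query [CX4;!R] means: aliphatic carbon with four total connections, not in a ring.
Check the 17 heavy atoms by environment: 5× C (X4, acyclic) → match; 1× C (X3, acyclic) → no; 2× O (X1, acyclic) → no; 1× N (X3, acyclic) → no; 6× c (aromatic, X3, in 6-ring) → no; 1× N (charge +1, X3, acyclic) → no; 1× O (charge -1, X1, acyclic) → no.
That gives 5 matching atoms.

5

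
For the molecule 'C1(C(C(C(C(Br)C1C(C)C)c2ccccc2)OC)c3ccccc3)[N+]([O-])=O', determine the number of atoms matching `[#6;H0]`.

2

The query [#6;H0] means: any carbon with no attached hydrogen.
Check the 27 heavy atoms by environment: 7× C (H1) → no; 3× C (H3) → no; 2× c (aromatic, H0) → match; 10× c (aromatic, H1) → no; 2× O (H0) → no; 1× Br (H0) → no; 1× N (charge +1, H0) → no; 1× O (charge -1, H0) → no.
That gives 2 matching atoms.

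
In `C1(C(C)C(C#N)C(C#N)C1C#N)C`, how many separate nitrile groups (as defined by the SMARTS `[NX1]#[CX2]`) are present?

3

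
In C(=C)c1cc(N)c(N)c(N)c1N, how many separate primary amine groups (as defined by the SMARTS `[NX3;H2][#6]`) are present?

4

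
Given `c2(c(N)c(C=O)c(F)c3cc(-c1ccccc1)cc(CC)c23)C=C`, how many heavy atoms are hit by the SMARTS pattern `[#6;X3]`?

19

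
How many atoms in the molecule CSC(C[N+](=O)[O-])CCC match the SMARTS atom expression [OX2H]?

0

Check the 10 heavy atoms by environment: 3× C (H2, X4) → no; 1× C (H1, X4) → no; 1× N (charge +1, H0, X3) → no; 1× O (charge -1, H0, X1) → no; 1× O (H0, X1) → no; 1× S (H0, X2) → no; 2× C (H3, X4) → no.
No environment satisfies the query, so 0 matching atoms.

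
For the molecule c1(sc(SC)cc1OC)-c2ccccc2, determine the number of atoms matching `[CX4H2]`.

0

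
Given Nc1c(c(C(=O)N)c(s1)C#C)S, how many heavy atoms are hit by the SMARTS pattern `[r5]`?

5

The query [r5] means: r5 matches atoms in a five-membered ring.
Check the 12 heavy atoms by environment: 1× s (aromatic, in 5-ring) → match; 4× c (aromatic, in 5-ring) → match; 1× S (acyclic) → no; 3× C (acyclic) → no; 1× O (acyclic) → no; 2× N (acyclic) → no.
Summing the matching environments: 1 + 4 = 5 matching atoms.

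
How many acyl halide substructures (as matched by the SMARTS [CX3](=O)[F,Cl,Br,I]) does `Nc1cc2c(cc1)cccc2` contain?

0

[CX3](=O)[F,Cl,Br,I] is the SMARTS for an acyl halide: a carbonyl carbon bonded to a halogen.
No fragment in the molecule satisfies every constraint, giving 0 matches.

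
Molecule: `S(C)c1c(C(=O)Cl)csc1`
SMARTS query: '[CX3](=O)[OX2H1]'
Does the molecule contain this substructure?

The pattern [CX3](=O)[OX2H1] describes an sp2 carbon double-bonded to O and single-bonded to an -OH oxygen — a carboxylic acid.
The closest candidate here is an acyl chloride (-C(=O)Cl), but the carbonyl is bonded to Cl, not to an -OH oxygen. No other fragment satisfies the full query, so there is no match.

No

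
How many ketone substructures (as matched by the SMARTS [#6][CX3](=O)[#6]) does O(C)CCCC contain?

0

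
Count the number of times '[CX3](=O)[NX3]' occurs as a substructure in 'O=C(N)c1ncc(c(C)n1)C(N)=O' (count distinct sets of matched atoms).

2

[CX3](=O)[NX3] is the SMARTS for an amide: a carbonyl carbon bonded to a trivalent nitrogen.
The molecule carries 2 separate instances of a primary amide (-C(=O)NH2) meeting every constraint; each maps to a distinct set of atoms, giving 2 matches.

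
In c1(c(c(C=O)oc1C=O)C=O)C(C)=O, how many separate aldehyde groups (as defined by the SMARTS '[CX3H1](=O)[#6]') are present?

[CX3H1](=O)[#6] is the SMARTS for an aldehyde: an sp2 carbon with one H, double-bonded to O and single-bonded to carbon.
The molecule carries 3 separate instances of an aldehyde (-CHO) meeting every constraint; each maps to a distinct set of atoms, giving 3 matches.

3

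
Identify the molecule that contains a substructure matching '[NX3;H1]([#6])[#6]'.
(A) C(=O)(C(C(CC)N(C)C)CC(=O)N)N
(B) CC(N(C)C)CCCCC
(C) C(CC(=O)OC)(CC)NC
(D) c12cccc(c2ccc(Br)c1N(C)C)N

[NX3;H1]([#6])[#6] describes a trivalent nitrogen with one H, bonded to two carbons (a secondary amine).
(A) has a primary amide (-C(=O)NH2) but the -C(=O)NH2 nitrogen has H2, not H1.
(B) has a dimethylamino group (-N(CH3)2) but the nitrogen has H0, not H1.
(C) contains an N-methylamino group (-NHCH3), which satisfies every atom and bond constraint.
(D) has a dimethylamino group (-N(CH3)2) but the nitrogen has H0, not H1.
So the answer is (C).

C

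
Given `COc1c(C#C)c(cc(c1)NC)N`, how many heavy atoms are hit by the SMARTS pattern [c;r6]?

6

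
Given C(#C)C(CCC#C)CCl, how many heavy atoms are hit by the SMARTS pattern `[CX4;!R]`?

Check the 9 heavy atoms by environment: 4× C (X4, acyclic) → match; 4× C (X2, acyclic) → no; 1× Cl (X1, acyclic) → no.
That gives 4 matching atoms.

4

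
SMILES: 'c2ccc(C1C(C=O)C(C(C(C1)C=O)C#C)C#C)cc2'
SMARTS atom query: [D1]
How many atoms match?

The query [D1] means: atom with exactly one heavy-atom neighbour (degree 1).
Check the 20 heavy atoms by environment: 5× C (D3) → no; 5× C (D2) → no; 2× O (D1) → match; 2× C (D1) → match; 1× c (aromatic, D3) → no; 5× c (aromatic, D2) → no.
Summing the matching environments: 2 + 2 = 4 matching atoms.

4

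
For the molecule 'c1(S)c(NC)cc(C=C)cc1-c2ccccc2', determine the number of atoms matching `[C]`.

The query [C] means: uppercase C matches aliphatic (non-aromatic) carbon only.
Check the 17 heavy atoms by environment: 12× c (aromatic) → no; 1× N → no; 3× C → match; 1× S → no.
That gives 3 matching atoms.

3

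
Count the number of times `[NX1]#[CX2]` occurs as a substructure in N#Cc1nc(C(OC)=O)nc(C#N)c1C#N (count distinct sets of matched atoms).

3

[NX1]#[CX2] is the SMARTS for a nitrile: a nitrogen triple-bonded to a two-connected carbon.
The molecule carries 3 separate instances of a nitrile (-C#N) meeting every constraint; each maps to a distinct set of atoms, giving 3 matches.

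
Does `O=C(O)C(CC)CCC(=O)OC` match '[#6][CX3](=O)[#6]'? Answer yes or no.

No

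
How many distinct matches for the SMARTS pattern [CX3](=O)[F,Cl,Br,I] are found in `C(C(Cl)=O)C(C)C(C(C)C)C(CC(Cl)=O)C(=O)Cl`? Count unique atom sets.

[CX3](=O)[F,Cl,Br,I] is the SMARTS for an acyl halide: a carbonyl carbon bonded to a halogen.
The molecule carries 3 separate instances of an acyl chloride (-C(=O)Cl) meeting every constraint; each maps to a distinct set of atoms, giving 3 matches.

3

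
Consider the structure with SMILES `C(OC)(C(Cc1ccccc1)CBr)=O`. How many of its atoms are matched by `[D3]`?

3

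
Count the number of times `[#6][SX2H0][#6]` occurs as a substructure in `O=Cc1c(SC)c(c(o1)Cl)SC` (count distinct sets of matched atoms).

[#6][SX2H0][#6] is the SMARTS for a thioether: an aliphatic sulfur bridging two carbons with no H on the sulfur.
The molecule carries 2 separate instances of a methylthio ether (-SCH3) meeting every constraint; each maps to a distinct set of atoms, giving 2 matches.

2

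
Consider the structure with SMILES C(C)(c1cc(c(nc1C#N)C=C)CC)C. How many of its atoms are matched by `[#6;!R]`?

The query [#6;!R] means: carbon not in any ring.
Check the 15 heavy atoms by environment: 1× n (aromatic, in 6-ring) → no; 5× c (aromatic, in 6-ring) → no; 8× C (acyclic) → match; 1× N (acyclic) → no.
That gives 8 matching atoms.

8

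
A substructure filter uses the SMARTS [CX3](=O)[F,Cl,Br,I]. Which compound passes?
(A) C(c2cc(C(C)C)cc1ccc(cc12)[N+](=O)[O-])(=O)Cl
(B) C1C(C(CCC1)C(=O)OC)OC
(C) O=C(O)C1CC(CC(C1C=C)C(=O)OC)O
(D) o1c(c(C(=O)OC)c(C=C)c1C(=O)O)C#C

A

[CX3](=O)[F,Cl,Br,I] describes a carbonyl carbon bonded to a halogen (an acyl halide).
(A) contains an acyl chloride (-C(=O)Cl), which satisfies every atom and bond constraint.
(B) has a methyl-ester group (-C(=O)OCH3) but the carbonyl is bonded to -O-C, not to a halogen.
(C) has a carboxylic acid group (-C(=O)OH) but the carbonyl is bonded to -OH, not to a halogen.
(D) has a methyl-ester group (-C(=O)OCH3) but the carbonyl is bonded to -O-C, not to a halogen.
So the answer is (A).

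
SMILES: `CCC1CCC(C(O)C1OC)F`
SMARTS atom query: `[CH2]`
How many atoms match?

3

The query [CH2] means: aliphatic carbon with exactly two hydrogens.
Check the 12 heavy atoms by environment: 3× C (H2) → match; 4× C (H1) → no; 1× O (H0) → no; 2× C (H3) → no; 1× F (H0) → no; 1× O (H1) → no.
That gives 3 matching atoms.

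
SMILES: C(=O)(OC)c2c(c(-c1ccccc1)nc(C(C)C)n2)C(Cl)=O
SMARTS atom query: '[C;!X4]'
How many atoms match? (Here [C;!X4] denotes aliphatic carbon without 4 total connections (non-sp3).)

2

The query [C;!X4] means: aliphatic carbon that does not have four total connections.
Check the 22 heavy atoms by environment: 2× n (aromatic, X2) → no; 10× c (aromatic, X3) → no; 4× C (X4) → no; 2× C (X3) → match; 2× O (X1) → no; 1× Cl (X1) → no; 1× O (X2) → no.
That gives 2 matching atoms.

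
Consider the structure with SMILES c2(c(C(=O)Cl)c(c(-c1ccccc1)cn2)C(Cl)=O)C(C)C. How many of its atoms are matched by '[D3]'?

The query [D3] means: atom with exactly three heavy-atom neighbours.
Check the 21 heavy atoms by environment: 1× n (aromatic, D2) → no; 6× c (aromatic, D2) → no; 5× c (aromatic, D3) → match; 3× C (D3) → match; 2× O (D1) → no; 2× Cl (D1) → no; 2× C (D1) → no.
Summing the matching environments: 5 + 3 = 8 matching atoms.

8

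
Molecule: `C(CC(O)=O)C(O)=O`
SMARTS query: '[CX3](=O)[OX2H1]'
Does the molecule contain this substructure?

Yes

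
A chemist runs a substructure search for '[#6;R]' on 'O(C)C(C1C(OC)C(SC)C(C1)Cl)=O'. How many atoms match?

Check the 14 heavy atoms by environment: 5× C (in 5-ring) → match; 1× S (acyclic) → no; 4× C (acyclic) → no; 3× O (acyclic) → no; 1× Cl (acyclic) → no.
That gives 5 matching atoms.

5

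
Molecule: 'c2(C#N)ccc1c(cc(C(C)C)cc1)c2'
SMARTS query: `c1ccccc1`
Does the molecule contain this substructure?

Yes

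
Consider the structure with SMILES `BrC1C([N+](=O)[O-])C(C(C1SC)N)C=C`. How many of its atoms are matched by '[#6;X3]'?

Check the 14 heavy atoms by environment: 6× C (X4) → no; 1× S (X2) → no; 2× C (X3) → match; 1× N (X3) → no; 1× N (charge +1, X3) → no; 1× O (charge -1, X1) → no; 1× O (X1) → no; 1× Br (X1) → no.
That gives 2 matching atoms.

2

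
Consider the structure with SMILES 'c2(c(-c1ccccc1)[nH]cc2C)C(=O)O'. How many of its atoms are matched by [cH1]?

6

The query [cH1] means: aromatic carbon bearing exactly one hydrogen.
Check the 15 heavy atoms by environment: 1× n (aromatic, H1) → no; 4× c (aromatic, H0) → no; 6× c (aromatic, H1) → match; 1× C (H0) → no; 1× O (H0) → no; 1× O (H1) → no; 1× C (H3) → no.
That gives 6 matching atoms.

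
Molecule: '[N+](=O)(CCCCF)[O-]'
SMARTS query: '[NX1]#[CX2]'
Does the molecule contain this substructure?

No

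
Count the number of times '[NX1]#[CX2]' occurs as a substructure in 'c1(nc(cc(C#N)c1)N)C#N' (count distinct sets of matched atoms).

2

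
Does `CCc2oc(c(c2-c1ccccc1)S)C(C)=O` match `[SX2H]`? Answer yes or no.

Yes

The pattern [SX2H] describes an aliphatic sulfur with two connections, one being H — a thiol.
The molecule carries a thiol (-SH), whose atoms satisfy every constraint of the query, so the pattern matches.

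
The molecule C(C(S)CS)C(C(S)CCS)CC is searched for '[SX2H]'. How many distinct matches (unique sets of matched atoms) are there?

4

[SX2H] is the SMARTS for a thiol: an aliphatic sulfur with two connections, one being H.
The molecule carries 4 separate instances of a thiol (-SH) meeting every constraint; each maps to a distinct set of atoms, giving 4 matches.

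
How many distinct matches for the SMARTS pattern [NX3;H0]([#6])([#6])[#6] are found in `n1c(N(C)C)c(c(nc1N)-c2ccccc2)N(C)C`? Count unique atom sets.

[NX3;H0]([#6])([#6])[#6] is the SMARTS for a tertiary amine: a trivalent nitrogen with no H, bonded to three carbons.
The molecule carries 2 separate instances of a dimethylamino group (-N(CH3)2) meeting every constraint; each maps to a distinct set of atoms, giving 2 matches.

2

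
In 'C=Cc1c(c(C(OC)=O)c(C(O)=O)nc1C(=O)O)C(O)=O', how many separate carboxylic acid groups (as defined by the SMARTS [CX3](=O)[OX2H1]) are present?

3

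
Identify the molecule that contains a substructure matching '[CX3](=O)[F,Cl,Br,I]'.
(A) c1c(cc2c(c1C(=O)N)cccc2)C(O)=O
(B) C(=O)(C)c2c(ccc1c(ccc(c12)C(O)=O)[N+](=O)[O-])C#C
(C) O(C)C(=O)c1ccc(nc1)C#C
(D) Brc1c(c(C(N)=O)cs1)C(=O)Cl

D

[CX3](=O)[F,Cl,Br,I] describes a carbonyl carbon bonded to a halogen (an acyl halide).
(A) has a carboxylic acid group (-C(=O)OH) but the carbonyl is bonded to -OH, not to a halogen.
(B) has a carboxylic acid group (-C(=O)OH) but the carbonyl is bonded to -OH, not to a halogen.
(C) has a methyl-ester group (-C(=O)OCH3) but the carbonyl is bonded to -O-C, not to a halogen.
(D) contains an acyl chloride (-C(=O)Cl), which satisfies every atom and bond constraint.
So the answer is (D).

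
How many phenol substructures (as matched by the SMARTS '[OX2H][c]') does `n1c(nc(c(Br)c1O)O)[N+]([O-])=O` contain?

2

[OX2H][c] is the SMARTS for a phenol: a hydroxyl oxygen attached to an aromatic carbon.
The molecule carries 2 separate instances of a hydroxyl group (-OH) meeting every constraint; each maps to a distinct set of atoms, giving 2 matches.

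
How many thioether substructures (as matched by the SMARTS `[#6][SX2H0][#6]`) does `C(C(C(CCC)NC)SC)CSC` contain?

[#6][SX2H0][#6] is the SMARTS for a thioether: an aliphatic sulfur bridging two carbons with no H on the sulfur.
The molecule carries 2 separate instances of a methylthio ether (-SCH3) meeting every constraint; each maps to a distinct set of atoms, giving 2 matches.

2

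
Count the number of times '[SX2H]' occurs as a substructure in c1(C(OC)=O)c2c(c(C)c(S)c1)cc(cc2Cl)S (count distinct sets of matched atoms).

2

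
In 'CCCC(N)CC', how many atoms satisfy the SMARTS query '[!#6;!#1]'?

1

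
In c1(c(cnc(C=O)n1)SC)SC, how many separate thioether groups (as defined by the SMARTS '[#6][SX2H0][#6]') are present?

2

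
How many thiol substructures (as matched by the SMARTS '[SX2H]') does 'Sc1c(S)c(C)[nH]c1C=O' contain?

2

[SX2H] is the SMARTS for a thiol: an aliphatic sulfur with two connections, one being H.
The molecule carries 2 separate instances of a thiol (-SH) meeting every constraint; each maps to a distinct set of atoms, giving 2 matches.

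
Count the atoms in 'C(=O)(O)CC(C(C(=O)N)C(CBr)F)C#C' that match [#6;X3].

2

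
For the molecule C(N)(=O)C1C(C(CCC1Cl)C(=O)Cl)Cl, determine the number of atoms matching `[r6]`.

6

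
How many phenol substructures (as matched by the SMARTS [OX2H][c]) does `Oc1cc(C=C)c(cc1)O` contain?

2

[OX2H][c] is the SMARTS for a phenol: a hydroxyl oxygen attached to an aromatic carbon.
The molecule carries 2 separate instances of a hydroxyl group (-OH) meeting every constraint; each maps to a distinct set of atoms, giving 2 matches.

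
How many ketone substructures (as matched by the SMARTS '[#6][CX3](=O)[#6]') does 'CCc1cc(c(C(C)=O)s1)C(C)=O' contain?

2

[#6][CX3](=O)[#6] is the SMARTS for a ketone: a carbonyl carbon (no H) flanked by two carbons.
The molecule carries 2 separate instances of an acetyl/ketone group (-C(=O)CH3) meeting every constraint; each maps to a distinct set of atoms, giving 2 matches.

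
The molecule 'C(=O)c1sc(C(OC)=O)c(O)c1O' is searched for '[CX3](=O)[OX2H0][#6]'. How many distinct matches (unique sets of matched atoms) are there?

1

[CX3](=O)[OX2H0][#6] is the SMARTS for an ester: a carbonyl carbon bonded to an oxygen that is itself bonded to carbon (no H on that O).
Exactly one fragment in the molecule meets all constraints, giving 1 match.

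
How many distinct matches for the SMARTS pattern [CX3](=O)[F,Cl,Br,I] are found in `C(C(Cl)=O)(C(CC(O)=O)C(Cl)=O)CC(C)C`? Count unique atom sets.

2

[CX3](=O)[F,Cl,Br,I] is the SMARTS for an acyl halide: a carbonyl carbon bonded to a halogen.
The molecule carries 2 separate instances of an acyl chloride (-C(=O)Cl) meeting every constraint; each maps to a distinct set of atoms, giving 2 matches.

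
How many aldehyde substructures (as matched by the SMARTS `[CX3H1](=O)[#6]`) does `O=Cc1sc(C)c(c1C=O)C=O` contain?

3

[CX3H1](=O)[#6] is the SMARTS for an aldehyde: an sp2 carbon with one H, double-bonded to O and single-bonded to carbon.
The molecule carries 3 separate instances of an aldehyde (-CHO) meeting every constraint; each maps to a distinct set of atoms, giving 3 matches.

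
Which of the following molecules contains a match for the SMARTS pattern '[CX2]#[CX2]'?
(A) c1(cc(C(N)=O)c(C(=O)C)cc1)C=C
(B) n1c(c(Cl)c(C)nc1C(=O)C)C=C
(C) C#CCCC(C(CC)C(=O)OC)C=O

C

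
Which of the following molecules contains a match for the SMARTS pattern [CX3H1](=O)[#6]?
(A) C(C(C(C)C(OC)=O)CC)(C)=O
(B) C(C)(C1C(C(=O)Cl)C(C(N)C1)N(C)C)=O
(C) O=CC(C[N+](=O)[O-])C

[CX3H1](=O)[#6] describes an sp2 carbon with one H, double-bonded to O and single-bonded to carbon (an aldehyde).
(A) has an acetyl/ketone group (-C(=O)CH3) but the carbonyl carbon has H0 (two carbon neighbours), not H1.
(B) has an acetyl/ketone group (-C(=O)CH3) but the carbonyl carbon has H0 (two carbon neighbours), not H1.
(C) contains an aldehyde (-CHO), which satisfies every atom and bond constraint.
So the answer is (C).

C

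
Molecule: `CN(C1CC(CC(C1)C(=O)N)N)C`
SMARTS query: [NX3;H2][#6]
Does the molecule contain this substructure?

The pattern [NX3;H2][#6] describes a trivalent nitrogen with two H attached to carbon — a primary amine.
The molecule carries a primary amino group (-NH2), whose atoms satisfy every constraint of the query, so the pattern matches.

Yes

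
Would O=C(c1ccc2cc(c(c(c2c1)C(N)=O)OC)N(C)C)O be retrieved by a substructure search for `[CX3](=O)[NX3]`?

The pattern [CX3](=O)[NX3] describes a carbonyl carbon bonded to a trivalent nitrogen — an amide.
The molecule carries a primary amide (-C(=O)NH2), whose atoms satisfy every constraint of the query, so the pattern matches.

Yes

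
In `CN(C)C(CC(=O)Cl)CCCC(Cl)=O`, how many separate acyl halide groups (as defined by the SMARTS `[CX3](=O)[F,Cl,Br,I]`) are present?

[CX3](=O)[F,Cl,Br,I] is the SMARTS for an acyl halide: a carbonyl carbon bonded to a halogen.
The molecule carries 2 separate instances of an acyl chloride (-C(=O)Cl) meeting every constraint; each maps to a distinct set of atoms, giving 2 matches.

2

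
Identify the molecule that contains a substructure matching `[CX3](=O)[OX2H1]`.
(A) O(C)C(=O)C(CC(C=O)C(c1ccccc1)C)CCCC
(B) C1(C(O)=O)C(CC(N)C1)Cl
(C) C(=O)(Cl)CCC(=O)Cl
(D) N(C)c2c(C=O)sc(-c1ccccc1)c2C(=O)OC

[CX3](=O)[OX2H1] describes an sp2 carbon double-bonded to O and single-bonded to an -OH oxygen (a carboxylic acid).
(A) has a methyl-ester group (-C(=O)OCH3) but the singly-bonded O has no H (OX2H0, not OX2H1).
(B) contains a carboxylic acid group (-C(=O)OH), which satisfies every atom and bond constraint.
(C) has an acyl chloride (-C(=O)Cl) but the carbonyl is bonded to Cl, not to an -OH oxygen.
(D) has a methyl-ester group (-C(=O)OCH3) but the singly-bonded O has no H (OX2H0, not OX2H1).
So the answer is (B).

B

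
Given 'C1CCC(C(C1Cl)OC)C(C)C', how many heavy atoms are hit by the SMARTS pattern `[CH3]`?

The query [CH3] means: aliphatic carbon with exactly three hydrogens.
Check the 12 heavy atoms by environment: 3× C (H2) → no; 4× C (H1) → no; 1× Cl (H0) → no; 1× O (H0) → no; 3× C (H3) → match.
That gives 3 matching atoms.

3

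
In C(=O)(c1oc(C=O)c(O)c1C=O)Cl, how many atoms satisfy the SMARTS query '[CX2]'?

The query [CX2] means: C with X2: aliphatic carbon with exactly 2 total connections.
Check the 13 heavy atoms by environment: 1× o (aromatic, X2) → no; 4× c (aromatic, X3) → no; 3× C (X3) → no; 3× O (X1) → no; 1× O (X2) → no; 1× Cl (X1) → no.
No environment satisfies the query, so 0 matching atoms.

0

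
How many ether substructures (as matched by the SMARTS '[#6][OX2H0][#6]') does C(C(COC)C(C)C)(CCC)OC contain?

2

[#6][OX2H0][#6] is the SMARTS for an ether: an aliphatic oxygen bridging two carbons with no H on the oxygen.
The molecule carries 2 separate instances of a methoxy ether (-OCH3) meeting every constraint; each maps to a distinct set of atoms, giving 2 matches.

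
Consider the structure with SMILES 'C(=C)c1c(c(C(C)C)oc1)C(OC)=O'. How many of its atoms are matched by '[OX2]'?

Check the 14 heavy atoms by environment: 1× o (aromatic, X2) → no; 4× c (aromatic, X3) → no; 3× C (X3) → no; 1× O (X1) → no; 1× O (X2) → match; 4× C (X4) → no.
That gives 1 matching atom.

1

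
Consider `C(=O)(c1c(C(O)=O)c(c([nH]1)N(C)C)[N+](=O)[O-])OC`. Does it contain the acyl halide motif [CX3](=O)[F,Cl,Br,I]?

No

The pattern [CX3](=O)[F,Cl,Br,I] describes a carbonyl carbon bonded to a halogen — an acyl halide.
The closest candidate here is a methyl-ester group (-C(=O)OCH3), but the carbonyl is bonded to -O-C, not to a halogen. No other fragment satisfies the full query, so there is no match.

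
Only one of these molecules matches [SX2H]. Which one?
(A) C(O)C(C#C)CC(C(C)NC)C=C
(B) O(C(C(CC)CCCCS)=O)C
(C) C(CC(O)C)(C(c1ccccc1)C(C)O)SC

B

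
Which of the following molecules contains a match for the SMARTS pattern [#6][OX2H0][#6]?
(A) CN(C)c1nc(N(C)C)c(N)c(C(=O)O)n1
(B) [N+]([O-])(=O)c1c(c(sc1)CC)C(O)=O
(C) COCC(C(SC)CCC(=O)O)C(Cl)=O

[#6][OX2H0][#6] describes an aliphatic oxygen bridging two carbons with no H on the oxygen (an ether).
(A) has a carboxylic acid group (-C(=O)OH) but the -OH oxygen has H1; the =O is OX1, not OX2.
(B) has a carboxylic acid group (-C(=O)OH) but the -OH oxygen has H1; the =O is OX1, not OX2.
(C) contains a methoxy ether (-OCH3), which satisfies every atom and bond constraint.
So the answer is (C).

C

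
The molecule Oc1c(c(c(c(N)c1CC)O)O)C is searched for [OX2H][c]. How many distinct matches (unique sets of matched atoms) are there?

3

[OX2H][c] is the SMARTS for a phenol: a hydroxyl oxygen attached to an aromatic carbon.
The molecule carries 3 separate instances of a hydroxyl group (-OH) meeting every constraint; each maps to a distinct set of atoms, giving 3 matches.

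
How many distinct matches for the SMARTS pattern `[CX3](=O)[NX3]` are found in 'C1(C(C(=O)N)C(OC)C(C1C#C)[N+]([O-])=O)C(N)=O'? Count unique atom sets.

2

[CX3](=O)[NX3] is the SMARTS for an amide: a carbonyl carbon bonded to a trivalent nitrogen.
The molecule carries 2 separate instances of a primary amide (-C(=O)NH2) meeting every constraint; each maps to a distinct set of atoms, giving 2 matches.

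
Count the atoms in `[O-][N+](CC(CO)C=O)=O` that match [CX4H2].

2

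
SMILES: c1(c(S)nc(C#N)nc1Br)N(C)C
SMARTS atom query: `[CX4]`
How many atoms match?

2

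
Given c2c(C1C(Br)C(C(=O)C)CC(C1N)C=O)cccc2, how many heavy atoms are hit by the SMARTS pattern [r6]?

The query [r6] means: r6 matches atoms in a six-membered ring.
Check the 19 heavy atoms by environment: 6× C (in 6-ring) → match; 3× C (acyclic) → no; 2× O (acyclic) → no; 1× N (acyclic) → no; 1× Br (acyclic) → no; 6× c (aromatic, in 6-ring) → match.
Summing the matching environments: 6 + 6 = 12 matching atoms.

12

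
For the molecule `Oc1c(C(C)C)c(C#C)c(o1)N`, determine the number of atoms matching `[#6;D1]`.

The query [#6;D1] means: carbon bonded to exactly one heavy atom.
Check the 12 heavy atoms by environment: 1× o (aromatic, D2) → no; 4× c (aromatic, D3) → no; 1× C (D3) → no; 3× C (D1) → match; 1× N (D1) → no; 1× C (D2) → no; 1× O (D1) → no.
That gives 3 matching atoms.

3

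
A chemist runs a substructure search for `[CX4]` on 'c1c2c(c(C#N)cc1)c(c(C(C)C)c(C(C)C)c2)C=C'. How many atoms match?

6

The query [CX4] means: C with X4: aliphatic carbon with exactly 4 total connections (bonds + H).
Check the 20 heavy atoms by environment: 10× c (aromatic, X3) → no; 6× C (X4) → match; 2× C (X3) → no; 1× C (X2) → no; 1× N (X1) → no.
That gives 6 matching atoms.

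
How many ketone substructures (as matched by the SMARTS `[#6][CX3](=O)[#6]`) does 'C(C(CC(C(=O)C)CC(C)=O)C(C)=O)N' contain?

3

[#6][CX3](=O)[#6] is the SMARTS for a ketone: a carbonyl carbon (no H) flanked by two carbons.
The molecule carries 3 separate instances of an acetyl/ketone group (-C(=O)CH3) meeting every constraint; each maps to a distinct set of atoms, giving 3 matches.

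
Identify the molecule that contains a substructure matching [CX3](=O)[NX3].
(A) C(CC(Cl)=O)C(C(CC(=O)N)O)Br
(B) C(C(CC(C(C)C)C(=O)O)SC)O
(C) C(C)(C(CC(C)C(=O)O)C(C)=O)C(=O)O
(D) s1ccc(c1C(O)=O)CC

A

[CX3](=O)[NX3] describes a carbonyl carbon bonded to a trivalent nitrogen (an amide).
(A) contains a primary amide (-C(=O)NH2), which satisfies every atom and bond constraint.
(B) has a carboxylic acid group (-C(=O)OH) but the carbonyl is bonded to O, not to an NX3 nitrogen.
(C) has a carboxylic acid group (-C(=O)OH) but the carbonyl is bonded to O, not to an NX3 nitrogen.
(D) has a carboxylic acid group (-C(=O)OH) but the carbonyl is bonded to O, not to an NX3 nitrogen.
So the answer is (A).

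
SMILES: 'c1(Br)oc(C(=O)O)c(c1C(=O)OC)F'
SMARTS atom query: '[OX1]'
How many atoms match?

2

The query [OX1] means: aliphatic oxygen with one total connection — typically a carbonyl =O or an oxide.
Check the 14 heavy atoms by environment: 1× o (aromatic, X2) → no; 4× c (aromatic, X3) → no; 2× C (X3) → no; 2× O (X1) → match; 2× O (X2) → no; 1× C (X4) → no; 1× Br (X1) → no; 1× F (X1) → no.
That gives 2 matching atoms.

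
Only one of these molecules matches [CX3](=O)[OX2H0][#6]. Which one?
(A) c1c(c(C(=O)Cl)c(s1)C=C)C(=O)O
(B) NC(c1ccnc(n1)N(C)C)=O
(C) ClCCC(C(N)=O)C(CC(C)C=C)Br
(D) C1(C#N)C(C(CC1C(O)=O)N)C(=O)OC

D

[CX3](=O)[OX2H0][#6] describes a carbonyl carbon bonded to an oxygen that is itself bonded to carbon (no H on that O) (an ester).
(A) has a carboxylic acid group (-C(=O)OH) but the singly-bonded O carries H (OX2H1, not H0).
(B) has a primary amide (-C(=O)NH2) but the carbonyl is bonded to N, not to an O-C linkage.
(C) has a primary amide (-C(=O)NH2) but the carbonyl is bonded to N, not to an O-C linkage.
(D) contains a methyl-ester group (-C(=O)OCH3), which satisfies every atom and bond constraint.
So the answer is (D).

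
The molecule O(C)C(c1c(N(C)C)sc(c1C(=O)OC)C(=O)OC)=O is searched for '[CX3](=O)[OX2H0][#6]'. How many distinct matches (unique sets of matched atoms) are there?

[CX3](=O)[OX2H0][#6] is the SMARTS for an ester: a carbonyl carbon bonded to an oxygen that is itself bonded to carbon (no H on that O).
The molecule carries 3 separate instances of a methyl-ester group (-C(=O)OCH3) meeting every constraint; each maps to a distinct set of atoms, giving 3 matches.

3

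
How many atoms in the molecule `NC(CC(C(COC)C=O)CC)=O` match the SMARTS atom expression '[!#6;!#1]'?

4

Check the 13 heavy atoms by environment: 9× C → no; 3× O → match; 1× N → match.
Summing the matching environments: 3 + 1 = 4 matching atoms.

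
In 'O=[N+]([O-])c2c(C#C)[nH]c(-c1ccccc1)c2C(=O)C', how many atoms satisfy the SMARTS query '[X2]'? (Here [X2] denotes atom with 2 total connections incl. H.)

2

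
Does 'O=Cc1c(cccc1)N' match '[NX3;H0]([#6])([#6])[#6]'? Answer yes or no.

No

The pattern [NX3;H0]([#6])([#6])[#6] describes a trivalent nitrogen with no H, bonded to three carbons — a tertiary amine.
The closest candidate here is a primary amino group (-NH2), but the nitrogen has H2, not H0 with three carbons. No other fragment satisfies the full query, so there is no match.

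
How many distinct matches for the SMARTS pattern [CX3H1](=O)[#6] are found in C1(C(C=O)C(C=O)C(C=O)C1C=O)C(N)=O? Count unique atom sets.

[CX3H1](=O)[#6] is the SMARTS for an aldehyde: an sp2 carbon with one H, double-bonded to O and single-bonded to carbon.
The molecule carries 4 separate instances of an aldehyde (-CHO) meeting every constraint; each maps to a distinct set of atoms, giving 4 matches.

4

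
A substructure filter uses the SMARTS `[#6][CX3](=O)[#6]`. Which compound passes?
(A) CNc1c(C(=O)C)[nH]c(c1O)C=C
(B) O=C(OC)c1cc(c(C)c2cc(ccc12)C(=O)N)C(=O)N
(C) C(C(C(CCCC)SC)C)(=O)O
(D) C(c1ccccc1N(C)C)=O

A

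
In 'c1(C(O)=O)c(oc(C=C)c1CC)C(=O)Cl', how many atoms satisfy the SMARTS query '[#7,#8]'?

4

The query [#7,#8] means: nitrogen or oxygen (comma = OR).
Check the 15 heavy atoms by environment: 1× o (aromatic) → match; 4× c (aromatic) → no; 6× C → no; 3× O → match; 1× Cl → no.
Summing the matching environments: 1 + 3 = 4 matching atoms.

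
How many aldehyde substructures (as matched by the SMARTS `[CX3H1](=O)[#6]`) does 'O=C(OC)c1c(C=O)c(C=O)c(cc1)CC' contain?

[CX3H1](=O)[#6] is the SMARTS for an aldehyde: an sp2 carbon with one H, double-bonded to O and single-bonded to carbon.
The molecule carries 2 separate instances of an aldehyde (-CHO) meeting every constraint; each maps to a distinct set of atoms, giving 2 matches.

2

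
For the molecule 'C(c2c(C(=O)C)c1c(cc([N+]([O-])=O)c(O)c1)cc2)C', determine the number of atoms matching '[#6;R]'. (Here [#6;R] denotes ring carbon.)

10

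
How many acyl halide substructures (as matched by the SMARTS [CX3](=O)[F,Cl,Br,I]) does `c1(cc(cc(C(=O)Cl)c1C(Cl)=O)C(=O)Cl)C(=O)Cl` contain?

[CX3](=O)[F,Cl,Br,I] is the SMARTS for an acyl halide: a carbonyl carbon bonded to a halogen.
The molecule carries 4 separate instances of an acyl chloride (-C(=O)Cl) meeting every constraint; each maps to a distinct set of atoms, giving 4 matches.

4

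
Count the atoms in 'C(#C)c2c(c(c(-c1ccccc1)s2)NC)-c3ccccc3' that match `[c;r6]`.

12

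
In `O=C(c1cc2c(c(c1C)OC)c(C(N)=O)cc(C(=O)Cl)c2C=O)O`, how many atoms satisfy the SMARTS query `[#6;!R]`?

The query [#6;!R] means: carbon not in any ring.
Check the 24 heavy atoms by environment: 10× c (aromatic, in 6-ring) → no; 6× C (acyclic) → match; 6× O (acyclic) → no; 1× Cl (acyclic) → no; 1× N (acyclic) → no.
That gives 6 matching atoms.

6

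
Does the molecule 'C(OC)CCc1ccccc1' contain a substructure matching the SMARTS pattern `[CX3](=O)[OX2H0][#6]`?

The pattern [CX3](=O)[OX2H0][#6] describes a carbonyl carbon bonded to an oxygen that is itself bonded to carbon (no H on that O) — an ester.
The closest candidate here is a methoxy ether (-OCH3), but the ether oxygen is not adjacent to a C=O carbon. No other fragment satisfies the full query, so there is no match.

No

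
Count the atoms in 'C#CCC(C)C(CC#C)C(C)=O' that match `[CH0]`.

Check the 12 heavy atoms by environment: 2× C (H2) → no; 4× C (H1) → no; 3× C (H0) → match; 1× O (H0) → no; 2× C (H3) → no.
That gives 3 matching atoms.

3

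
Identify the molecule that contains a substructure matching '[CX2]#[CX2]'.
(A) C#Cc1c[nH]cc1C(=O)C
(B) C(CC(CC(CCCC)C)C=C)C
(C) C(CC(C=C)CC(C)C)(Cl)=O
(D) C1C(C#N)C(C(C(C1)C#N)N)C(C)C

[CX2]#[CX2] describes a carbon-carbon triple bond (an alkyne).
(A) contains an ethynyl group (-C#CH), which satisfies every atom and bond constraint.
(B) has a vinyl group (-CH=CH2) but the C=C is a double bond; both carbons are CX3, not CX2.
(C) has a vinyl group (-CH=CH2) but the C=C is a double bond; both carbons are CX3, not CX2.
(D) has a nitrile (-C#N) but the triple bond is C#N, not C#C.
So the answer is (A).

A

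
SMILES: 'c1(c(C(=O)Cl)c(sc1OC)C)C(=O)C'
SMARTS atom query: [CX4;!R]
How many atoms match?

Check the 14 heavy atoms by environment: 1× s (aromatic, X2, in 5-ring) → no; 4× c (aromatic, X3, in 5-ring) → no; 1× O (X2, acyclic) → no; 3× C (X4, acyclic) → match; 2× C (X3, acyclic) → no; 2× O (X1, acyclic) → no; 1× Cl (X1, acyclic) → no.
That gives 3 matching atoms.

3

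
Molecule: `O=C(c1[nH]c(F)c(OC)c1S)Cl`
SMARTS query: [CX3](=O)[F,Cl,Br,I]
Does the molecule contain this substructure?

Yes

The pattern [CX3](=O)[F,Cl,Br,I] describes a carbonyl carbon bonded to a halogen — an acyl halide.
The molecule carries an acyl chloride (-C(=O)Cl), whose atoms satisfy every constraint of the query, so the pattern matches.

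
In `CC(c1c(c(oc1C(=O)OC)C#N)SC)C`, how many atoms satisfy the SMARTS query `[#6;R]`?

The query [#6;R] means: carbon that is part of a ring.
Check the 16 heavy atoms by environment: 1× o (aromatic, in 5-ring) → no; 4× c (aromatic, in 5-ring) → match; 7× C (acyclic) → no; 1× S (acyclic) → no; 1× N (acyclic) → no; 2× O (acyclic) → no.
That gives 4 matching atoms.

4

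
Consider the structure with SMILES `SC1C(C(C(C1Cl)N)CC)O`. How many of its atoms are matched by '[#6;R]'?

5

Check the 11 heavy atoms by environment: 5× C (in 5-ring) → match; 1× O (acyclic) → no; 2× C (acyclic) → no; 1× N (acyclic) → no; 1× Cl (acyclic) → no; 1× S (acyclic) → no.
That gives 5 matching atoms.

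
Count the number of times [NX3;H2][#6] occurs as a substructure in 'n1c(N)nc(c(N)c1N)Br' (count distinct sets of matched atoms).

[NX3;H2][#6] is the SMARTS for a primary amine: a trivalent nitrogen with two H attached to carbon.
The molecule carries 3 separate instances of a primary amino group (-NH2) meeting every constraint; each maps to a distinct set of atoms, giving 3 matches.

3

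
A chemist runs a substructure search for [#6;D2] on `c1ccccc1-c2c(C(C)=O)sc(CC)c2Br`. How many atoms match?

6

The query [#6;D2] means: any carbon bonded to exactly two heavy atoms.
Check the 17 heavy atoms by environment: 1× s (aromatic, D2) → no; 5× c (aromatic, D3) → no; 1× Br (D1) → no; 1× C (D2) → match; 2× C (D1) → no; 5× c (aromatic, D2) → match; 1× C (D3) → no; 1× O (D1) → no.
Summing the matching environments: 1 + 5 = 6 matching atoms.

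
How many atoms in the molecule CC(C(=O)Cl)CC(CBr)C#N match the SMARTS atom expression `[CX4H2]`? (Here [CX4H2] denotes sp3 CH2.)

Check the 11 heavy atoms by environment: 2× C (H2, X4) → match; 2× C (H1, X4) → no; 1× C (H3, X4) → no; 1× Br (H0, X1) → no; 1× C (H0, X3) → no; 1× O (H0, X1) → no; 1× Cl (H0, X1) → no; 1× C (H0, X2) → no; 1× N (H0, X1) → no.
That gives 2 matching atoms.

2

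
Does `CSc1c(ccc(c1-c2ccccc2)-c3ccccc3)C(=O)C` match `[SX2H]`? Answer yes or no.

The pattern [SX2H] describes an aliphatic sulfur with two connections, one being H — a thiol.
The closest candidate here is a methylthio ether (-SCH3), but the sulfur has H0 (bonded to two carbons), not H1. No other fragment satisfies the full query, so there is no match.

No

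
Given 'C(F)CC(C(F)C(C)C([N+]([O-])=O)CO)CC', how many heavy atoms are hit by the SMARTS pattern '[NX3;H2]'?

0

The query [NX3;H2] means: aliphatic N with 3 total connections, two of them H — an -NH2 nitrogen (amine or amide).
Check the 16 heavy atoms by environment: 4× C (H2, X4) → no; 4× C (H1, X4) → no; 2× C (H3, X4) → no; 2× F (H0, X1) → no; 1× N (charge +1, H0, X3) → no; 1× O (charge -1, H0, X1) → no; 1× O (H0, X1) → no; 1× O (H1, X2) → no.
No environment satisfies the query, so 0 matching atoms.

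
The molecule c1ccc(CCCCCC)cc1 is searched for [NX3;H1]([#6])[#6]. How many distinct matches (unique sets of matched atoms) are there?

0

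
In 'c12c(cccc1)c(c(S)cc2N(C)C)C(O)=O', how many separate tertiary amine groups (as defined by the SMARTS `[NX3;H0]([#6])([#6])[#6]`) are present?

1

[NX3;H0]([#6])([#6])[#6] is the SMARTS for a tertiary amine: a trivalent nitrogen with no H, bonded to three carbons.
Exactly one fragment in the molecule meets all constraints, giving 1 match.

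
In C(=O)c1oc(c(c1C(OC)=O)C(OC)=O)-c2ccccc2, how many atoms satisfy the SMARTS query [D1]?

5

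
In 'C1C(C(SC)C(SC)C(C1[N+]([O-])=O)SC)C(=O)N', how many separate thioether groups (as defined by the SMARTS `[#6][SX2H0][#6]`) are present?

3

[#6][SX2H0][#6] is the SMARTS for a thioether: an aliphatic sulfur bridging two carbons with no H on the sulfur.
The molecule carries 3 separate instances of a methylthio ether (-SCH3) meeting every constraint; each maps to a distinct set of atoms, giving 3 matches.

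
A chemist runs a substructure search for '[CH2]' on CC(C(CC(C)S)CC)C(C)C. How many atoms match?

2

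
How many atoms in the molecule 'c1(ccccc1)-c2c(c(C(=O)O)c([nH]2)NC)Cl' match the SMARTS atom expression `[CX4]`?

The query [CX4] means: C with X4: aliphatic carbon with exactly 4 total connections (bonds + H).
Check the 17 heavy atoms by environment: 1× n (aromatic, X3) → no; 10× c (aromatic, X3) → no; 1× Cl (X1) → no; 1× N (X3) → no; 1× C (X4) → match; 1× C (X3) → no; 1× O (X1) → no; 1× O (X2) → no.
That gives 1 matching atom.

1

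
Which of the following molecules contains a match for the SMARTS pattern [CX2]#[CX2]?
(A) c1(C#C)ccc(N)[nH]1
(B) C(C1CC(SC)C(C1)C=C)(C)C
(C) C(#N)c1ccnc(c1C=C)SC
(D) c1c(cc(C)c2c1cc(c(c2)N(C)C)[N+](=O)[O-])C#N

A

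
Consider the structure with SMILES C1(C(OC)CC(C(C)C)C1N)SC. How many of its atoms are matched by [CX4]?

10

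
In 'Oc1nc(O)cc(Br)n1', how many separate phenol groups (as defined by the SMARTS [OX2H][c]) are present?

2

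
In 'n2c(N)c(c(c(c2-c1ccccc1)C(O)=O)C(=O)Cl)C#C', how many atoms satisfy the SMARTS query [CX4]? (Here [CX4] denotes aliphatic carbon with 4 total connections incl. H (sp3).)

0

The query [CX4] means: C with X4: aliphatic carbon with exactly 4 total connections (bonds + H).
Check the 21 heavy atoms by environment: 1× n (aromatic, X2) → no; 11× c (aromatic, X3) → no; 2× C (X3) → no; 2× O (X1) → no; 1× O (X2) → no; 2× C (X2) → no; 1× N (X3) → no; 1× Cl (X1) → no.
No environment satisfies the query, so 0 matching atoms.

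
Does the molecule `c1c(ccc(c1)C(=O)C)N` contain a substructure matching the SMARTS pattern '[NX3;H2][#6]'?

Yes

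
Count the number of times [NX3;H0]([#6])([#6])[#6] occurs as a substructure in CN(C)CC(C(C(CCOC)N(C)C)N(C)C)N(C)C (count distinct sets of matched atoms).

4

[NX3;H0]([#6])([#6])[#6] is the SMARTS for a tertiary amine: a trivalent nitrogen with no H, bonded to three carbons.
The molecule carries 4 separate instances of a dimethylamino group (-N(CH3)2) meeting every constraint; each maps to a distinct set of atoms, giving 4 matches.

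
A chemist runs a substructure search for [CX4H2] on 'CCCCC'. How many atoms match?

The query [CX4H2] means: sp3 carbon (X4) with exactly two hydrogens.
Check the 5 heavy atoms by environment: 3× C (H2, X4) → match; 2× C (H3, X4) → no.
That gives 3 matching atoms.

3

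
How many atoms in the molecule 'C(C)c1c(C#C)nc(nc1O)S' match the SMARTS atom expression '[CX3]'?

0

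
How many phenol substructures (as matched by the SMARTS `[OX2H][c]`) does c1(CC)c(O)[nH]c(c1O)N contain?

2

[OX2H][c] is the SMARTS for a phenol: a hydroxyl oxygen attached to an aromatic carbon.
The molecule carries 2 separate instances of a hydroxyl group (-OH) meeting every constraint; each maps to a distinct set of atoms, giving 2 matches.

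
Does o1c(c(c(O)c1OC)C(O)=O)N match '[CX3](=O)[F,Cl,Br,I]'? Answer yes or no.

No

The pattern [CX3](=O)[F,Cl,Br,I] describes a carbonyl carbon bonded to a halogen — an acyl halide.
The closest candidate here is a carboxylic acid group (-C(=O)OH), but the carbonyl is bonded to -OH, not to a halogen. No other fragment satisfies the full query, so there is no match.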